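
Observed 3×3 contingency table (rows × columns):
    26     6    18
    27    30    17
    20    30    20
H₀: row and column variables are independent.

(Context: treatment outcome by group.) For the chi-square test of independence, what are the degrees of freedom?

df = (r−1)(c−1) = (3−1)·(3−1) = 4

degrees of freedom = 4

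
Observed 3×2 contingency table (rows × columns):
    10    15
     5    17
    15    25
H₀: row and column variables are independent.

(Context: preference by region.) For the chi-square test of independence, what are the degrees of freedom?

df = (r−1)(c−1) = (3−1)·(2−1) = 2

degrees of freedom = 2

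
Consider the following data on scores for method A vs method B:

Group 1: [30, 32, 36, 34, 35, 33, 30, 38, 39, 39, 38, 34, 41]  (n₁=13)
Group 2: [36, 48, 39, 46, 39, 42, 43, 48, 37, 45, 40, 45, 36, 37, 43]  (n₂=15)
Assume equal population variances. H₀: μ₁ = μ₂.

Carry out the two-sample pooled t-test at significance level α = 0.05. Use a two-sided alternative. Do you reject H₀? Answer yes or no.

x̄₁=35.308, s₁=3.545, n₁=13
x̄₂=41.600, s₂=4.222, n₂=15
s_p² = [12·3.545² + 14·4.222²]/26 = 15.3988
SE = √(s_p²·(1/13+1/15)) = 1.4870
t = (35.308−41.600)/1.4870 = -4.2316
df = 26
p-value (two-sided) = 0.00025
At α=0.05: p < α → reject H₀

reject H₀: yes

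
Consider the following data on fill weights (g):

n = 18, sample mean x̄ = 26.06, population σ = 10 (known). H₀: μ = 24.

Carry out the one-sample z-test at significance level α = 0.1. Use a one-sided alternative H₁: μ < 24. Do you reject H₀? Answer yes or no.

reject H₀: no

SE = σ/√n = 10/√18 = 2.3570
z = (x̄−μ₀)/SE = (26.06−24)/2.3570 = 0.8740
p-value (one-sided, H₁ less) = 0.80894
At α=0.1: p ≥ α → fail to reject H₀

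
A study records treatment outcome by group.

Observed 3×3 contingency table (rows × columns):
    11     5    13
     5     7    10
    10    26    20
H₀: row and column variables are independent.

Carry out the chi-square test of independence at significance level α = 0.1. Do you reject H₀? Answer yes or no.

reject H₀: yes

Row totals [29, 22, 56], col totals [26, 38, 43], n=107
χ² = (11−7.05)²/7.05 + (5−10.30)²/10.30 + (13−11.65)²/11.65 + (5−5.35)²/5.35 + (7−7.81)²/7.81 + (10−8.84)²/8.84 + (10−13.61)²/13.61 + (26−19.89)²/19.89 + (20−22.50)²/22.50 = 8.4722
df = 4
p-value (upper-tail) = 0.07574
At α=0.1: p < α → reject H₀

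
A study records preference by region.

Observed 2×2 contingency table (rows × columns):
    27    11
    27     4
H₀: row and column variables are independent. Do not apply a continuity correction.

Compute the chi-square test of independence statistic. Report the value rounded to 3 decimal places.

Row totals [38, 31], col totals [54, 15], n=69
χ² = (27−29.74)²/29.74 + (11−8.26)²/8.26 + (27−24.26)²/24.26 + (4−6.74)²/6.74 = 2.5831
df = 1

test statistic = 2.583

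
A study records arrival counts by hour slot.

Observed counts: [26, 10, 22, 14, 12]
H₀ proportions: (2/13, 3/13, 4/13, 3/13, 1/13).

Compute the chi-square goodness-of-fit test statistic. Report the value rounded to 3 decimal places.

test statistic = 24.591

n = 84; E_i = n·p_i = [12.92, 19.38, 25.85, 19.38, 6.46]
χ² = (26−12.92)²/12.92 + (10−19.38)²/19.38 + (22−25.85)²/25.85 + (14−19.38)²/19.38 + (12−6.46)²/6.46 = 24.5913
df = 4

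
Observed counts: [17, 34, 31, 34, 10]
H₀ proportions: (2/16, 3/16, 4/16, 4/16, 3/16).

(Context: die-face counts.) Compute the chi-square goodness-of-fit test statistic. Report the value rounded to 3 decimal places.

test statistic = 12.720

n = 126; E_i = n·p_i = [15.75, 23.62, 31.50, 31.50, 23.62]
χ² = (17−15.75)²/15.75 + (34−23.62)²/23.62 + (31−31.50)²/31.50 + (34−31.50)²/31.50 + (10−23.62)²/23.62 = 12.7196
df = 4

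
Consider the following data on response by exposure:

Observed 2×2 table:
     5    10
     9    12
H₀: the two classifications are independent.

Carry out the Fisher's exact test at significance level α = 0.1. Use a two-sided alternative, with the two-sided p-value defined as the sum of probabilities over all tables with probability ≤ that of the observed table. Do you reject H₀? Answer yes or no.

Margins: r₁=15, r₂=21, c₁=14, c₂=22, n=36
p_obs = C(15,5)·C(21,9)/C(36,14); sum pmf over tables with pmf ≤ p_obs
p-value (two-sided) = 0.73172
At α=0.1: p ≥ α → fail to reject H₀

reject H₀: no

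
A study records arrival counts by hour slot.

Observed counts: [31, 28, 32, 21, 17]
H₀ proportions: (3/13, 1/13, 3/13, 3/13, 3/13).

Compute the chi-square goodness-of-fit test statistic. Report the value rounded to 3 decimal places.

test statistic = 41.209

n = 129; E_i = n·p_i = [29.77, 9.92, 29.77, 29.77, 29.77]
χ² = (31−29.77)²/29.77 + (28−9.92)²/9.92 + (32−29.77)²/29.77 + (21−29.77)²/29.77 + (17−29.77)²/29.77 = 41.2093
df = 4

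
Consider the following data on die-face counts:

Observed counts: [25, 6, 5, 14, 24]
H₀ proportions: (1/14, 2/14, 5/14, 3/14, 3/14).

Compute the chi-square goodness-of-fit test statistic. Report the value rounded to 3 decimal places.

test statistic = 97.279

n = 74; E_i = n·p_i = [5.29, 10.57, 26.43, 15.86, 15.86]
χ² = (25−5.29)²/5.29 + (6−10.57)²/10.57 + (5−26.43)²/26.43 + (14−15.86)²/15.86 + (24−15.86)²/15.86 = 97.2793
df = 4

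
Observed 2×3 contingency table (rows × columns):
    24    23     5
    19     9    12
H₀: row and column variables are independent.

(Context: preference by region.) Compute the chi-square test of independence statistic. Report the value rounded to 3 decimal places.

Row totals [52, 40], col totals [43, 32, 17], n=92
χ² = (24−24.30)²/24.30 + (23−18.09)²/18.09 + (5−9.61)²/9.61 + (19−18.70)²/18.70 + (9−13.91)²/13.91 + (12−7.39)²/7.39 = 8.1624
df = 2

test statistic = 8.162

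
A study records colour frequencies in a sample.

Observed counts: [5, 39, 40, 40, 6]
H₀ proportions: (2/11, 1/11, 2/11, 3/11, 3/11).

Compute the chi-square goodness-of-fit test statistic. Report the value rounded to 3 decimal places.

n = 130; E_i = n·p_i = [23.64, 11.82, 23.64, 35.45, 35.45]
χ² = (5−23.64)²/23.64 + (39−11.82)²/11.82 + (40−23.64)²/23.64 + (40−35.45)²/35.45 + (6−35.45)²/35.45 = 113.5936
df = 4

test statistic = 113.594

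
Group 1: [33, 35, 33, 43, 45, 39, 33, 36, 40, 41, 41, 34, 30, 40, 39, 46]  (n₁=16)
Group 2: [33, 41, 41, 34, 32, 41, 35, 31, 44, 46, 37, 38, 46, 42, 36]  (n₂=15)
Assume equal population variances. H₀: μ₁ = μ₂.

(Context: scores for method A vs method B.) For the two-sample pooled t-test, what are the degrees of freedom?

degrees of freedom = 29

df = n₁ + n₂ − 2 = 16 + 15 − 2 = 29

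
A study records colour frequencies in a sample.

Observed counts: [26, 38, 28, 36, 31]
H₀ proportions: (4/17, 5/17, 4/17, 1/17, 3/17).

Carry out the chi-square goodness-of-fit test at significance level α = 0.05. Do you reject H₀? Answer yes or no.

reject H₀: yes

n = 159; E_i = n·p_i = [37.41, 46.76, 37.41, 9.35, 28.06]
χ² = (26−37.41)²/37.41 + (38−46.76)²/46.76 + (28−37.41)²/37.41 + (36−9.35)²/9.35 + (31−28.06)²/28.06 = 83.7187
df = 4
p-value (upper-tail) = 0.00000
At α=0.05: p < α → reject H₀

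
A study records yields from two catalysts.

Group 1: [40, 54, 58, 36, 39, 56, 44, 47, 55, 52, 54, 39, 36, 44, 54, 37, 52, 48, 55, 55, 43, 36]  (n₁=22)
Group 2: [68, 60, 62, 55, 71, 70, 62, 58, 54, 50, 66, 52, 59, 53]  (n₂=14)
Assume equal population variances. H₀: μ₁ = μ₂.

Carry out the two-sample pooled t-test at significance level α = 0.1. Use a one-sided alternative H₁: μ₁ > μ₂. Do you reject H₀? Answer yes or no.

reject H₀: no

x̄₁=47.000, s₁=7.764, n₁=22
x̄₂=60.000, s₂=6.839, n₂=14
s_p² = [21·7.764² + 13·6.839²]/34 = 55.1176
SE = √(s_p²·(1/22+1/14)) = 2.5382
t = (47.000−60.000)/2.5382 = -5.1218
df = 34
p-value (one-sided, H₁ greater) = 0.99999
At α=0.1: p ≥ α → fail to reject H₀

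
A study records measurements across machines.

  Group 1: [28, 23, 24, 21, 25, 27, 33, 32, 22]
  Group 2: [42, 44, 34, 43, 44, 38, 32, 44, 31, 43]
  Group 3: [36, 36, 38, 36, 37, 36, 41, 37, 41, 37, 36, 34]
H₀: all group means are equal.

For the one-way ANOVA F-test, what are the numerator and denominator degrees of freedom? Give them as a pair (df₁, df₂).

k = 3 groups, N = 31 total
df = (k−1, N−k) = (3−1, 31−3) = (2, 28)

degrees of freedom = [2, 28]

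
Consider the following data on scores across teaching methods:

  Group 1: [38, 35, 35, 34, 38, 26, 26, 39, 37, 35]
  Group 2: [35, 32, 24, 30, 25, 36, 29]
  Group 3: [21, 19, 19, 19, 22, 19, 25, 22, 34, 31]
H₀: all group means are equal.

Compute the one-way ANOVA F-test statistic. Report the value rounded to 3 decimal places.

test statistic = 13.158

Group means [34.30, 30.14, 23.10], grand mean 29.074
SSB = Σnᵢ(x̄ᵢ−x̄)² = 637.995; SSW = ΣΣ(x−x̄ᵢ)² = 581.857
MSB = 637.995/2 = 318.9974; MSW = 581.857/24 = 24.2440
F = MSB/MSW = 13.1578
df = (2, 24)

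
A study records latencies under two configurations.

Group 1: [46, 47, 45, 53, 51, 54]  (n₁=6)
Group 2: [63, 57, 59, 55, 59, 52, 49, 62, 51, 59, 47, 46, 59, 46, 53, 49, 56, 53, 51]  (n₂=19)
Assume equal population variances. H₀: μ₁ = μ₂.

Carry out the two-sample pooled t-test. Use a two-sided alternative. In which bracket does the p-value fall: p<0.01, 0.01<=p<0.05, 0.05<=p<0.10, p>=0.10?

x̄₁=49.333, s₁=3.830, n₁=6
x̄₂=54.000, s₂=5.323, n₂=19
s_p² = [5·3.830² + 18·5.323²]/23 = 25.3623
SE = √(s_p²·(1/6+1/19)) = 2.3584
t = (49.333−54.000)/2.3584 = -1.9788
df = 23
p-value (two-sided) = 0.05994
→ bracket: 0.05<=p<0.10

p-value bracket: 0.05<=p<0.10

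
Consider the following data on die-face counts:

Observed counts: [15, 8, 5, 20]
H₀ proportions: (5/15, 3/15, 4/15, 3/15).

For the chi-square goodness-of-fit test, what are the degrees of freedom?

degrees of freedom = 3

df = k − 1 = 4 − 1 = 3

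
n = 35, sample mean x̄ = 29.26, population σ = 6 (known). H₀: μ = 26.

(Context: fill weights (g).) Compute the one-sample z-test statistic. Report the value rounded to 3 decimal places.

test statistic = 3.214

SE = σ/√n = 6/√35 = 1.0142
z = (x̄−μ₀)/SE = (29.26−26)/1.0142 = 3.2144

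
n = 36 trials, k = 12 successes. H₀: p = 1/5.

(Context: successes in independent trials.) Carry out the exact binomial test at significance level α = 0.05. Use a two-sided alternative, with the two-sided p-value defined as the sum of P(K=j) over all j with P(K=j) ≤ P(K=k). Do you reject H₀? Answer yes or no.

reject H₀: no

Exact binomial: n=36, k=12, p₀=1/5=0.2000
P(X=j) = C(n,j)·p₀^j·(1−p₀)^(n−j); p = Σ P(X=j) over j with P(X=j) ≤ P(X=12)
p-value (two-sided) = 0.05845
At α=0.05: p ≥ α → fail to reject H₀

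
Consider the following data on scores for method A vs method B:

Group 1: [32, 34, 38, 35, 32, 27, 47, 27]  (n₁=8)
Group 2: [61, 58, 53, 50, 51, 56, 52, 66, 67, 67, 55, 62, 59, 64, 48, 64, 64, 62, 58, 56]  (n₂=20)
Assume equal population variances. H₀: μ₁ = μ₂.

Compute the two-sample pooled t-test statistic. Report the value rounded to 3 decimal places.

x̄₁=34.000, s₁=6.459, n₁=8
x̄₂=58.650, s₂=5.887, n₂=20
s_p² = [7·6.459² + 19·5.887²]/26 = 36.5596
SE = √(s_p²·(1/8+1/20)) = 2.5294
t = (34.000−58.650)/2.5294 = -9.7453
df = 26

test statistic = -9.745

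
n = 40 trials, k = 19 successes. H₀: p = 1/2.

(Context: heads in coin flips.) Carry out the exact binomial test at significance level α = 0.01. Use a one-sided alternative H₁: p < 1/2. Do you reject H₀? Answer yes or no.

reject H₀: no

Exact binomial: n=40, k=19, p₀=1/2=0.5000
P(X≤19) from Σ C(n,i)·p₀^i·(1−p₀)^(n−i)
p-value (one-sided, H₁ less) = 0.43731
At α=0.01: p ≥ α → fail to reject H₀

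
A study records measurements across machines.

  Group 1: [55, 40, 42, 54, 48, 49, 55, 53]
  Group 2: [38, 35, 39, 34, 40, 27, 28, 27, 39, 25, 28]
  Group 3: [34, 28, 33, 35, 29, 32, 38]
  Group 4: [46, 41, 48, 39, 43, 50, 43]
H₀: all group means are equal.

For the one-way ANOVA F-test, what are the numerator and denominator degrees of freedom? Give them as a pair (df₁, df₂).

degrees of freedom = [3, 29]

k = 4 groups, N = 33 total
df = (k−1, N−k) = (4−1, 33−4) = (3, 29)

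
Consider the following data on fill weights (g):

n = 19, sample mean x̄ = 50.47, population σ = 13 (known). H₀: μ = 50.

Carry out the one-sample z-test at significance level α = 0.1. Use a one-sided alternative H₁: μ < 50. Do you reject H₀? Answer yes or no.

reject H₀: no

SE = σ/√n = 13/√19 = 2.9824
z = (x̄−μ₀)/SE = (50.47−50)/2.9824 = 0.1576
p-value (one-sided, H₁ less) = 0.56261
At α=0.1: p ≥ α → fail to reject H₀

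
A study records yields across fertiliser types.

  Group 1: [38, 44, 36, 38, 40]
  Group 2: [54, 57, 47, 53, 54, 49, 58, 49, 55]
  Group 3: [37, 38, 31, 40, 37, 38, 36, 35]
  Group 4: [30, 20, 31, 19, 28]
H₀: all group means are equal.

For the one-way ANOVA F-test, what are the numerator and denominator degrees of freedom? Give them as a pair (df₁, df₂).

degrees of freedom = [3, 23]

k = 4 groups, N = 27 total
df = (k−1, N−k) = (4−1, 27−4) = (3, 23)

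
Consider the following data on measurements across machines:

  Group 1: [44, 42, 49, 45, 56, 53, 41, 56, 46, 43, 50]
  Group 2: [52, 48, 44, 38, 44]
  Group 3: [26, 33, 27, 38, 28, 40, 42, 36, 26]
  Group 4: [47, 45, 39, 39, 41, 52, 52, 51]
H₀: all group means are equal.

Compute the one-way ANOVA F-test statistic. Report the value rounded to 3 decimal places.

Group means [47.73, 45.20, 32.89, 45.75], grand mean 42.818
SSB = Σnᵢ(x̄ᵢ−x̄)² = 1249.538; SSW = ΣΣ(x−x̄ᵢ)² = 949.371
MSB = 1249.538/3 = 416.5128; MSW = 949.371/29 = 32.7369
F = MSB/MSW = 12.7230
df = (3, 29)

test statistic = 12.723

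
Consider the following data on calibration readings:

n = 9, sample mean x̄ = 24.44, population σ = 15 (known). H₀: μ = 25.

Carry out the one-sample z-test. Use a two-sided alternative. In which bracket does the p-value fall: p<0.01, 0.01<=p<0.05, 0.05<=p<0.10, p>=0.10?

SE = σ/√n = 15/√9 = 5.0000
z = (x̄−μ₀)/SE = (24.44−25)/5.0000 = -0.1120
p-value (two-sided) = 0.91082
→ bracket: p>=0.10

p-value bracket: p>=0.10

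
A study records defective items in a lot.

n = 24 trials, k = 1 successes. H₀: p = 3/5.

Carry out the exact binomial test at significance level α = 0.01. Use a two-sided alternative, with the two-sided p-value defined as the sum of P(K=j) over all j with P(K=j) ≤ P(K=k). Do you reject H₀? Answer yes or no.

Exact binomial: n=24, k=1, p₀=3/5=0.6000
P(X=j) = C(n,j)·p₀^j·(1−p₀)^(n−j); p = Σ P(X=j) over j with P(X=j) ≤ P(X=1)
p-value (two-sided) = 0.00000
At α=0.01: p < α → reject H₀

reject H₀: yes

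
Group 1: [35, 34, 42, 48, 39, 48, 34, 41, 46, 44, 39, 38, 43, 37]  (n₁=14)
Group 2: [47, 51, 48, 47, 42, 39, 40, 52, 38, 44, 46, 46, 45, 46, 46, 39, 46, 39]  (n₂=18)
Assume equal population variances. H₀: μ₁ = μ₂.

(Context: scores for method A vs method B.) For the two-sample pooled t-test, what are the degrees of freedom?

degrees of freedom = 30

df = n₁ + n₂ − 2 = 14 + 18 − 2 = 30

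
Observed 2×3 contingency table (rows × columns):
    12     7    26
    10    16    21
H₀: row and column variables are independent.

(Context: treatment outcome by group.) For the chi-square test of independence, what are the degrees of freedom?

degrees of freedom = 2

df = (r−1)(c−1) = (2−1)·(3−1) = 2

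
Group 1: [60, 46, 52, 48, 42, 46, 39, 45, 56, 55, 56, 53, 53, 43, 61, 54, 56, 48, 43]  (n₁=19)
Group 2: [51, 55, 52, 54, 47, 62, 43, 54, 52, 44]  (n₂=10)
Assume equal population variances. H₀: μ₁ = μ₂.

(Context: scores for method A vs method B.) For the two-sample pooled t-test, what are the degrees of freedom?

degrees of freedom = 27

df = n₁ + n₂ − 2 = 19 + 10 − 2 = 27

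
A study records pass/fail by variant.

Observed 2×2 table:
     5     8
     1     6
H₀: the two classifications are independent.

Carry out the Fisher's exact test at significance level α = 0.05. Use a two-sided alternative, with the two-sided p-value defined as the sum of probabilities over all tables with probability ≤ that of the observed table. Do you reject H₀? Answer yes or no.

reject H₀: no

Margins: r₁=13, r₂=7, c₁=6, c₂=14, n=20
p_obs = C(13,5)·C(7,1)/C(20,6); sum pmf over tables with pmf ≤ p_obs
p-value (two-sided) = 0.35436
At α=0.05: p ≥ α → fail to reject H₀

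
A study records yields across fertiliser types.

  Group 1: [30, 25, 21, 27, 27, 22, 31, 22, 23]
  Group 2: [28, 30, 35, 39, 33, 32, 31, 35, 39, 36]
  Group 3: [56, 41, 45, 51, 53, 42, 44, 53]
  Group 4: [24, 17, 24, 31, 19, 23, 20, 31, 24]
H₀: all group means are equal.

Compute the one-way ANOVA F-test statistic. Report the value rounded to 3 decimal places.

Group means [25.33, 33.80, 48.12, 23.67], grand mean 32.333
SSB = Σnᵢ(x̄ᵢ−x̄)² = 3133.525; SSW = ΣΣ(x−x̄ᵢ)² = 648.475
MSB = 3133.525/3 = 1044.5083; MSW = 648.475/32 = 20.2648
F = MSB/MSW = 51.5429
df = (3, 32)

test statistic = 51.543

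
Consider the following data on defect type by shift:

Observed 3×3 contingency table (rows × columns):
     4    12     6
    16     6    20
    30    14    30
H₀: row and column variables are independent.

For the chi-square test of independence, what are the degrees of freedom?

df = (r−1)(c−1) = (3−1)·(3−1) = 4

degrees of freedom = 4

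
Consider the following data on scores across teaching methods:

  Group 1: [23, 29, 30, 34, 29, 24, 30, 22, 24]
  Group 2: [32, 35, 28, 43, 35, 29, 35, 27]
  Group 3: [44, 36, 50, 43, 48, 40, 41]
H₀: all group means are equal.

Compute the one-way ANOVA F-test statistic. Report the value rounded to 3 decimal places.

test statistic = 22.932

Group means [27.22, 33.00, 43.14], grand mean 33.792
SSB = Σnᵢ(x̄ᵢ−x̄)² = 1005.546; SSW = ΣΣ(x−x̄ᵢ)² = 460.413
MSB = 1005.546/2 = 502.7728; MSW = 460.413/21 = 21.9244
F = MSB/MSW = 22.9321
df = (2, 21)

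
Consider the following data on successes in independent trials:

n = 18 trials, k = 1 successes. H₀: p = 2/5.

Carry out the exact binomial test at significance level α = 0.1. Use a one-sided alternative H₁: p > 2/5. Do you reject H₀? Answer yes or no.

reject H₀: no

Exact binomial: n=18, k=1, p₀=2/5=0.4000
P(X≥1) from Σ C(n,i)·p₀^i·(1−p₀)^(n−i)
p-value (one-sided, H₁ greater) = 0.99990
At α=0.1: p ≥ α → fail to reject H₀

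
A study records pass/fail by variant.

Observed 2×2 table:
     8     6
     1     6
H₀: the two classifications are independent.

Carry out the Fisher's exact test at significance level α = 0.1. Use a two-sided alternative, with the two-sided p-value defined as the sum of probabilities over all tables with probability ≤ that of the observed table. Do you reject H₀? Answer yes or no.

Margins: r₁=14, r₂=7, c₁=9, c₂=12, n=21
p_obs = C(14,8)·C(7,1)/C(21,9); sum pmf over tables with pmf ≤ p_obs
p-value (two-sided) = 0.15882
At α=0.1: p ≥ α → fail to reject H₀

reject H₀: no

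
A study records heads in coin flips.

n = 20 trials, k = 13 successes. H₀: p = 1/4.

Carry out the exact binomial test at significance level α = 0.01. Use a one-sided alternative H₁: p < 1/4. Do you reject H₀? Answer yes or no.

reject H₀: no

Exact binomial: n=20, k=13, p₀=1/4=0.2500
P(X≤13) from Σ C(n,i)·p₀^i·(1−p₀)^(n−i)
p-value (one-sided, H₁ less) = 0.99997
At α=0.01: p ≥ α → fail to reject H₀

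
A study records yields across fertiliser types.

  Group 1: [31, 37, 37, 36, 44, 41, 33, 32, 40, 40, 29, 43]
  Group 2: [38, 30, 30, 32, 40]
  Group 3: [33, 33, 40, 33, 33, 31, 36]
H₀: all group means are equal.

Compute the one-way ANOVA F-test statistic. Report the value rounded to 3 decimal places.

test statistic = 1.260

Group means [36.92, 34.00, 34.14], grand mean 35.500
SSB = Σnᵢ(x̄ᵢ−x̄)² = 48.226; SSW = ΣΣ(x−x̄ᵢ)² = 401.774
MSB = 48.226/2 = 24.1131; MSW = 401.774/21 = 19.1321
F = MSB/MSW = 1.2603
df = (2, 21)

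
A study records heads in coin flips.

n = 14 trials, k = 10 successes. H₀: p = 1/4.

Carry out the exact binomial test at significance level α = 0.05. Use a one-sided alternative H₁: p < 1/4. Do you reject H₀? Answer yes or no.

Exact binomial: n=14, k=10, p₀=1/4=0.2500
P(X≤10) from Σ C(n,i)·p₀^i·(1−p₀)^(n−i)
p-value (one-sided, H₁ less) = 0.99996
At α=0.05: p ≥ α → fail to reject H₀

reject H₀: no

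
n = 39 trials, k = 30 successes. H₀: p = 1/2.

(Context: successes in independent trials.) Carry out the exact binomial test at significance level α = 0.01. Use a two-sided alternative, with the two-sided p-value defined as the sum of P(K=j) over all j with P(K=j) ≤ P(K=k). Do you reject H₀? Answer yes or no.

reject H₀: yes

Exact binomial: n=39, k=30, p₀=1/2=0.5000
P(X=j) = C(n,j)·p₀^j·(1−p₀)^(n−j); p = Σ P(X=j) over j with P(X=j) ≤ P(X=30)
p-value (two-sided) = 0.00107
At α=0.01: p < α → reject H₀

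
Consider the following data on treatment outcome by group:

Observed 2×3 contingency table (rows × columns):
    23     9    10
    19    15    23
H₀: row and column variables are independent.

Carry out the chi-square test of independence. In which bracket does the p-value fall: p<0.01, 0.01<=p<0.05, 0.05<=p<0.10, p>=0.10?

Row totals [42, 57], col totals [42, 24, 33], n=99
χ² = (23−17.82)²/17.82 + (9−10.18)²/10.18 + (10−14.00)²/14.00 + (19−24.18)²/24.18 + (15−13.82)²/13.82 + (23−19.00)²/19.00 = 4.8406
df = 2
p-value (upper-tail) = 0.08890
→ bracket: 0.05<=p<0.10

p-value bracket: 0.05<=p<0.10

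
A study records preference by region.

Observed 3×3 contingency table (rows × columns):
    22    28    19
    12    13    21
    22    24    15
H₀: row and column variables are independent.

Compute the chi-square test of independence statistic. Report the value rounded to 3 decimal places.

test statistic = 6.326

Row totals [69, 46, 61], col totals [56, 65, 55], n=176
χ² = (22−21.95)²/21.95 + (28−25.48)²/25.48 + (19−21.56)²/21.56 + (12−14.64)²/14.64 + (13−16.99)²/16.99 + (21−14.38)²/14.38 + (22−19.41)²/19.41 + (24−22.53)²/22.53 + (15−19.06)²/19.06 = 6.3256
df = 4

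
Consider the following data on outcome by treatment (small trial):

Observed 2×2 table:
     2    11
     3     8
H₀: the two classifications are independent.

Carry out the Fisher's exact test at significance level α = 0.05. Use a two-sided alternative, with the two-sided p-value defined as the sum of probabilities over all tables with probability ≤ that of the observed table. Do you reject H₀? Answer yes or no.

reject H₀: no

Margins: r₁=13, r₂=11, c₁=5, c₂=19, n=24
p_obs = C(13,2)·C(11,3)/C(24,5); sum pmf over tables with pmf ≤ p_obs
p-value (two-sided) = 0.62992
At α=0.05: p ≥ α → fail to reject H₀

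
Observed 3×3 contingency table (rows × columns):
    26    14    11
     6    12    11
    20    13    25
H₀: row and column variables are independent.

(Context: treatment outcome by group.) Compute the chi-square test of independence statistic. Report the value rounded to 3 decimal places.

Row totals [51, 29, 58], col totals [52, 39, 47], n=138
χ² = (26−19.22)²/19.22 + (14−14.41)²/14.41 + (11−17.37)²/17.37 + (6−10.93)²/10.93 + (12−8.20)²/8.20 + (11−9.88)²/9.88 + (20−21.86)²/21.86 + (13−16.39)²/16.39 + (25−19.75)²/19.75 = 11.1096
df = 4

test statistic = 11.110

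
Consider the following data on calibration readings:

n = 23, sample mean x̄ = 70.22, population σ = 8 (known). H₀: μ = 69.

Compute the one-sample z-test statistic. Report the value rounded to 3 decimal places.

SE = σ/√n = 8/√23 = 1.6681
z = (x̄−μ₀)/SE = (70.22−69)/1.6681 = 0.7314

test statistic = 0.731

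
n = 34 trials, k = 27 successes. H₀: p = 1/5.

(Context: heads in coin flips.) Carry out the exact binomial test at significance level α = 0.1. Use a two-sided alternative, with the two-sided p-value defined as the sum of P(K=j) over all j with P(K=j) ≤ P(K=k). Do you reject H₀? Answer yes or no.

Exact binomial: n=34, k=27, p₀=1/5=0.2000
P(X=j) = C(n,j)·p₀^j·(1−p₀)^(n−j); p = Σ P(X=j) over j with P(X=j) ≤ P(X=27)
p-value (two-sided) = 0.00000
At α=0.1: p < α → reject H₀

reject H₀: yes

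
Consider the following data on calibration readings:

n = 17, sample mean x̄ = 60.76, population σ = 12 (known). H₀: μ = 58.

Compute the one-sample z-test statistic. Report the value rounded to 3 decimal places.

test statistic = 0.948

SE = σ/√n = 12/√17 = 2.9104
z = (x̄−μ₀)/SE = (60.76−58)/2.9104 = 0.9483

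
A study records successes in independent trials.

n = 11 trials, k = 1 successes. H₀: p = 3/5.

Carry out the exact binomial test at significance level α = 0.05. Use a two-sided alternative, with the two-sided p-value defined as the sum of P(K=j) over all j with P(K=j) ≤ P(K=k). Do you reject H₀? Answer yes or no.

Exact binomial: n=11, k=1, p₀=3/5=0.6000
P(X=j) = C(n,j)·p₀^j·(1−p₀)^(n−j); p = Σ P(X=j) over j with P(X=j) ≤ P(X=1)
p-value (two-sided) = 0.00073
At α=0.05: p < α → reject H₀

reject H₀: yes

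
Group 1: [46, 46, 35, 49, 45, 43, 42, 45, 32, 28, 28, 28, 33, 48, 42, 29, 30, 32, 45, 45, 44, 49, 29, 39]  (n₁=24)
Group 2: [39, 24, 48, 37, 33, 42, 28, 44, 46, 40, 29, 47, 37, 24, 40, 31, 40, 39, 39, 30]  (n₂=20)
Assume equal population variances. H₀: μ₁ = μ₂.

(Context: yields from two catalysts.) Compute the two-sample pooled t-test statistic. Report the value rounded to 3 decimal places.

test statistic = 0.871

x̄₁=38.833, s₁=7.733, n₁=24
x̄₂=36.850, s₂=7.250, n₂=20
s_p² = [23·7.733² + 19·7.250²]/42 = 56.5210
SE = √(s_p²·(1/24+1/20)) = 2.2762
t = (38.833−36.850)/2.2762 = 0.8713
df = 42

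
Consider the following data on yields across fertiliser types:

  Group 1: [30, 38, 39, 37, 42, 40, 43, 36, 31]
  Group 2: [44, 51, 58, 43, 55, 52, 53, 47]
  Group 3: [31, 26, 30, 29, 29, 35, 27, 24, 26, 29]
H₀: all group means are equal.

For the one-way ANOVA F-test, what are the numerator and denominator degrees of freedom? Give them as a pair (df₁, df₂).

k = 3 groups, N = 27 total
df = (k−1, N−k) = (3−1, 27−3) = (2, 24)

degrees of freedom = [2, 24]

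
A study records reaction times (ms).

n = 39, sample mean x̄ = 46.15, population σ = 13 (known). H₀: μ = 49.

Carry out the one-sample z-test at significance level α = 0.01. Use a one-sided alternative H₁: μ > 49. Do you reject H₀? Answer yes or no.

SE = σ/√n = 13/√39 = 2.0817
z = (x̄−μ₀)/SE = (46.15−49)/2.0817 = -1.3691
p-value (one-sided, H₁ greater) = 0.91452
At α=0.01: p ≥ α → fail to reject H₀

reject H₀: no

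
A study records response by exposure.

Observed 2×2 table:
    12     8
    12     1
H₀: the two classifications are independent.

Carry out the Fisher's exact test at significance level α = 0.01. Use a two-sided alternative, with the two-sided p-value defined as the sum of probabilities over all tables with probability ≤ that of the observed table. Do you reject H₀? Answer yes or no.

reject H₀: no

Margins: r₁=20, r₂=13, c₁=24, c₂=9, n=33
p_obs = C(20,12)·C(13,12)/C(33,24); sum pmf over tables with pmf ≤ p_obs
p-value (two-sided) = 0.05596
At α=0.01: p ≥ α → fail to reject H₀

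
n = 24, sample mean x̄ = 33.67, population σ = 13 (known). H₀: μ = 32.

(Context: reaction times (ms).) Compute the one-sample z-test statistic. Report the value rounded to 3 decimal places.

SE = σ/√n = 13/√24 = 2.6536
z = (x̄−μ₀)/SE = (33.67−32)/2.6536 = 0.6293

test statistic = 0.629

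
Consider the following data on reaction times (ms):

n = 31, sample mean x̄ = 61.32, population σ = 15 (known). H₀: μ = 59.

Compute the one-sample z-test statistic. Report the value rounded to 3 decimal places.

SE = σ/√n = 15/√31 = 2.6941
z = (x̄−μ₀)/SE = (61.32−59)/2.6941 = 0.8611

test statistic = 0.861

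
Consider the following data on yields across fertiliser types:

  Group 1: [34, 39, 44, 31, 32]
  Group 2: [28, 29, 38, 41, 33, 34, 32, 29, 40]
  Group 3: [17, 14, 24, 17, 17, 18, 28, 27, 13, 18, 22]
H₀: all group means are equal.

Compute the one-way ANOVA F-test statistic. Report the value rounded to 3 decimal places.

Group means [36.00, 33.78, 19.55], grand mean 27.960
SSB = Σnᵢ(x̄ᵢ−x̄)² = 1406.677; SSW = ΣΣ(x−x̄ᵢ)² = 560.283
MSB = 1406.677/2 = 703.3386; MSW = 560.283/22 = 25.4674
F = MSB/MSW = 27.6172
df = (2, 22)

test statistic = 27.617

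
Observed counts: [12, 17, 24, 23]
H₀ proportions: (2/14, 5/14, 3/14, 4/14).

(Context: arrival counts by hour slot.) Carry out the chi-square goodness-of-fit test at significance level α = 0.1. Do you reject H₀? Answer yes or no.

reject H₀: yes

n = 76; E_i = n·p_i = [10.86, 27.14, 16.29, 21.71]
χ² = (12−10.86)²/10.86 + (17−27.14)²/27.14 + (24−16.29)²/16.29 + (23−21.71)²/21.71 = 7.6408
df = 3
p-value (upper-tail) = 0.05405
At α=0.1: p < α → reject H₀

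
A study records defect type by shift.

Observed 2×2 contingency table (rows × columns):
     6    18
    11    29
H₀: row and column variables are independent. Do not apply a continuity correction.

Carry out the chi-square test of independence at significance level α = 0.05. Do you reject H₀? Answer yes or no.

Row totals [24, 40], col totals [17, 47], n=64
χ² = (6−6.38)²/6.38 + (18−17.62)²/17.62 + (11−10.62)²/10.62 + (29−29.38)²/29.38 = 0.0481
df = 1
p-value (upper-tail) = 0.82647
At α=0.05: p ≥ α → fail to reject H₀

reject H₀: no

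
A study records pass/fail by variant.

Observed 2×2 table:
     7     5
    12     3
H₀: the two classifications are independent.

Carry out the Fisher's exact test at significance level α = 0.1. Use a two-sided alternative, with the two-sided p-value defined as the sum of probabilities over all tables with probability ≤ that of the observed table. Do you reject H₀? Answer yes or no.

reject H₀: no

Margins: r₁=12, r₂=15, c₁=19, c₂=8, n=27
p_obs = C(12,7)·C(15,12)/C(27,19); sum pmf over tables with pmf ≤ p_obs
p-value (two-sided) = 0.39807
At α=0.1: p ≥ α → fail to reject H₀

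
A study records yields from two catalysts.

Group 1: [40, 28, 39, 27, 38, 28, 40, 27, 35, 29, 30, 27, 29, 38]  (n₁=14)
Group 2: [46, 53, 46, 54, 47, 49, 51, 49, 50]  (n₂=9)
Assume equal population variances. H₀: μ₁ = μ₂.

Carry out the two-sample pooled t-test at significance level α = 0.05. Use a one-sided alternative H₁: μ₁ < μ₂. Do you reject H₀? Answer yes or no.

x̄₁=32.500, s₁=5.431, n₁=14
x̄₂=49.444, s₂=2.877, n₂=9
s_p² = [13·5.431² + 8·2.877²]/21 = 21.4153
SE = √(s_p²·(1/14+1/9)) = 1.9772
t = (32.500−49.444)/1.9772 = -8.5701
df = 21
p-value (one-sided, H₁ less) = 0.00000
At α=0.05: p < α → reject H₀

reject H₀: yes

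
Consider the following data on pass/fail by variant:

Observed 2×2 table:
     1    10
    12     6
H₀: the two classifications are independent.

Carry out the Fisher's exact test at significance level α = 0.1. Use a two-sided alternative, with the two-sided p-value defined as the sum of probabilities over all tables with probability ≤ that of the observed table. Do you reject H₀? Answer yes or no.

reject H₀: yes

Margins: r₁=11, r₂=18, c₁=13, c₂=16, n=29
p_obs = C(11,1)·C(18,12)/C(29,13); sum pmf over tables with pmf ≤ p_obs
p-value (two-sided) = 0.00575
At α=0.1: p < α → reject H₀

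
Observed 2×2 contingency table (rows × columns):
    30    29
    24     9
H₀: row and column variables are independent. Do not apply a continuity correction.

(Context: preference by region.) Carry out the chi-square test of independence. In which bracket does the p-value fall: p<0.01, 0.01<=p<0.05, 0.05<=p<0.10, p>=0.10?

p-value bracket: 0.01<=p<0.05

Row totals [59, 33], col totals [54, 38], n=92
χ² = (30−34.63)²/34.63 + (29−24.37)²/24.37 + (24−19.37)²/19.37 + (9−13.63)²/13.63 = 4.1789
df = 1
p-value (upper-tail) = 0.04093
→ bracket: 0.01<=p<0.05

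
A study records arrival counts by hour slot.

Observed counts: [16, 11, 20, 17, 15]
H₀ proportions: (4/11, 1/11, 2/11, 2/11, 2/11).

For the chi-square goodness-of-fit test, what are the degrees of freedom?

degrees of freedom = 4

df = k − 1 = 5 − 1 = 4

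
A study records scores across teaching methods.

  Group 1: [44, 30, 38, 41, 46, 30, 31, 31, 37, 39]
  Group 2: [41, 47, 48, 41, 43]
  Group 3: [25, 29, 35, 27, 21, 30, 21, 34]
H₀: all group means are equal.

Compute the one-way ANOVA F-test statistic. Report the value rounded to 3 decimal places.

test statistic = 15.201

Group means [36.70, 44.00, 27.75], grand mean 35.174
SSB = Σnᵢ(x̄ᵢ−x̄)² = 853.704; SSW = ΣΣ(x−x̄ᵢ)² = 561.600
MSB = 853.704/2 = 426.8522; MSW = 561.600/20 = 28.0800
F = MSB/MSW = 15.2013
df = (2, 20)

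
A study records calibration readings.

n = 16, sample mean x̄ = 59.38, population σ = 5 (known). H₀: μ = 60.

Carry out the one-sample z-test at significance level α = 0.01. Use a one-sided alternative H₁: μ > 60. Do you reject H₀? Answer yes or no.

SE = σ/√n = 5/√16 = 1.2500
z = (x̄−μ₀)/SE = (59.38−60)/1.2500 = -0.4960
p-value (one-sided, H₁ greater) = 0.69005
At α=0.01: p ≥ α → fail to reject H₀

reject H₀: no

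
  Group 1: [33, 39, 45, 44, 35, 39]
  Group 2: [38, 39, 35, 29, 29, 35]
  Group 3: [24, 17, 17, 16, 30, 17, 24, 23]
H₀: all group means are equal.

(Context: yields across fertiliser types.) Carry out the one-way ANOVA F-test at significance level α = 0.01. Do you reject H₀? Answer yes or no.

Group means [39.17, 34.17, 21.00], grand mean 30.400
SSB = Σnᵢ(x̄ᵢ−x̄)² = 1253.133; SSW = ΣΣ(x−x̄ᵢ)² = 381.667
MSB = 1253.133/2 = 626.5667; MSW = 381.667/17 = 22.4510
F = MSB/MSW = 27.9082
df = (2, 17)
p-value (upper-tail) = 0.00000
At α=0.01: p < α → reject H₀

reject H₀: yes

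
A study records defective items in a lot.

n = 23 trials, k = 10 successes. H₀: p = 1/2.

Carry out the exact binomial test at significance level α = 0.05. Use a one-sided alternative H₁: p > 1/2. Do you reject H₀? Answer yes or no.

reject H₀: no

Exact binomial: n=23, k=10, p₀=1/2=0.5000
P(X≥10) from Σ C(n,i)·p₀^i·(1−p₀)^(n−i)
p-value (one-sided, H₁ greater) = 0.79756
At α=0.05: p ≥ α → fail to reject H₀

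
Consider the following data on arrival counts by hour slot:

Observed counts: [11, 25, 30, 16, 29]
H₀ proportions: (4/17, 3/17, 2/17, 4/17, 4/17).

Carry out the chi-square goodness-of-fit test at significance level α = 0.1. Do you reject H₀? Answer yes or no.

reject H₀: yes

n = 111; E_i = n·p_i = [26.12, 19.59, 13.06, 26.12, 26.12]
χ² = (11−26.12)²/26.12 + (25−19.59)²/19.59 + (30−13.06)²/13.06 + (16−26.12)²/26.12 + (29−26.12)²/26.12 = 36.4610
df = 4
p-value (upper-tail) = 0.00000
At α=0.1: p < α → reject H₀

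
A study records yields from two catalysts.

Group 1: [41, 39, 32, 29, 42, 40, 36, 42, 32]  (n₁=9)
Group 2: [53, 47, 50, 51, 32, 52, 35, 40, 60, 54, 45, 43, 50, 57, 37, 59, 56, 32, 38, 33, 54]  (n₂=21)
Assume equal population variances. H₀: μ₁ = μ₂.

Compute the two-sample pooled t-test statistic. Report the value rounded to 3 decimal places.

test statistic = -2.903

x̄₁=37.000, s₁=4.924, n₁=9
x̄₂=46.571, s₂=9.282, n₂=21
s_p² = [8·4.924² + 20·9.282²]/28 = 68.4694
SE = √(s_p²·(1/9+1/21)) = 3.2967
t = (37.000−46.571)/3.2967 = -2.9033
df = 28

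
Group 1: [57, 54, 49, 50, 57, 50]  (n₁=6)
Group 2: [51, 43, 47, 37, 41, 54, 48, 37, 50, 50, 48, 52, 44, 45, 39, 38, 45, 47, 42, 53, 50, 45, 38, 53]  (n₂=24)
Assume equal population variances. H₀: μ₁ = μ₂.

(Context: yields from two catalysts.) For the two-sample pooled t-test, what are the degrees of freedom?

df = n₁ + n₂ − 2 = 6 + 24 − 2 = 28

degrees of freedom = 28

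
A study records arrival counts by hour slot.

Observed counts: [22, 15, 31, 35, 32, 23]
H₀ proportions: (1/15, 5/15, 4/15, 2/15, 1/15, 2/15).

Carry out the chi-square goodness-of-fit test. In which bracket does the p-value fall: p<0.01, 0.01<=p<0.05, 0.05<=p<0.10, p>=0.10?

p-value bracket: p<0.01

n = 158; E_i = n·p_i = [10.53, 52.67, 42.13, 21.07, 10.53, 21.07]
χ² = (22−10.53)²/10.53 + (15−52.67)²/52.67 + (31−42.13)²/42.13 + (35−21.07)²/21.07 + (32−10.53)²/10.53 + (23−21.07)²/21.07 = 95.5047
df = 5
p-value (upper-tail) = 0.00000
→ bracket: p<0.01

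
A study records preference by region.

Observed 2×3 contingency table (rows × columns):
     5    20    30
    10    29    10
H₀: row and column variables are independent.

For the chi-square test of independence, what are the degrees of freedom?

degrees of freedom = 2

df = (r−1)(c−1) = (2−1)·(3−1) = 2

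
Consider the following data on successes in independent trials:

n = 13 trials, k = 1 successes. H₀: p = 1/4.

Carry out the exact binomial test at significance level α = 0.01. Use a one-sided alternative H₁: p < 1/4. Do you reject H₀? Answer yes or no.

Exact binomial: n=13, k=1, p₀=1/4=0.2500
P(X≤1) from Σ C(n,i)·p₀^i·(1−p₀)^(n−i)
p-value (one-sided, H₁ less) = 0.12671
At α=0.01: p ≥ α → fail to reject H₀

reject H₀: no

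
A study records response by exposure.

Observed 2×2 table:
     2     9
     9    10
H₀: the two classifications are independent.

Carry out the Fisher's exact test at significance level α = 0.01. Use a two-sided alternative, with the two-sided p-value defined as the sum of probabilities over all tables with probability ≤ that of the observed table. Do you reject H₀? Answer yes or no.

reject H₀: no

Margins: r₁=11, r₂=19, c₁=11, c₂=19, n=30
p_obs = C(11,2)·C(19,9)/C(30,11); sum pmf over tables with pmf ≤ p_obs
p-value (two-sided) = 0.13951
At α=0.01: p ≥ α → fail to reject H₀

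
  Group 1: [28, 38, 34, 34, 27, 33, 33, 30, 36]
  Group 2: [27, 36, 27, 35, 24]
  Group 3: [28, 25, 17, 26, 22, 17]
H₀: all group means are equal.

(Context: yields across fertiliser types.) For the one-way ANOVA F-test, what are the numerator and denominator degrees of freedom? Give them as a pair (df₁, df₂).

k = 3 groups, N = 20 total
df = (k−1, N−k) = (3−1, 20−3) = (2, 17)

degrees of freedom = [2, 17]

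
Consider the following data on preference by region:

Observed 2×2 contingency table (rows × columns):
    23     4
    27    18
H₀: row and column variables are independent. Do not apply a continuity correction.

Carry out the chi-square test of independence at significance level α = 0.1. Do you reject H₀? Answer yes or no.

reject H₀: yes

Row totals [27, 45], col totals [50, 22], n=72
χ² = (23−18.75)²/18.75 + (4−8.25)²/8.25 + (27−31.25)²/31.25 + (18−13.75)²/13.75 = 5.0444
df = 1
p-value (upper-tail) = 0.02471
At α=0.1: p < α → reject H₀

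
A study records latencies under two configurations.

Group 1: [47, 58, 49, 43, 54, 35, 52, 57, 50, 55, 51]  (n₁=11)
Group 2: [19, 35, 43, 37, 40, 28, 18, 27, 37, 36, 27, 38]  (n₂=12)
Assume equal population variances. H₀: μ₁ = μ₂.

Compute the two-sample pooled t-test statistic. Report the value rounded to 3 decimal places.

x̄₁=50.091, s₁=6.655, n₁=11
x̄₂=32.083, s₂=8.129, n₂=12
s_p² = [10·6.655² + 11·8.129²]/21 = 55.7060
SE = √(s_p²·(1/11+1/12)) = 3.1155
t = (50.091−32.083)/3.1155 = 5.7800
df = 21

test statistic = 5.780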